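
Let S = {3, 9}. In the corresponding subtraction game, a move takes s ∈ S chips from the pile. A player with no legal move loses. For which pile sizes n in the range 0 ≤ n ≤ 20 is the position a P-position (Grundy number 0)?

n :  0  1  2  3  4  5  6  7  8  9 10 11 12 13 14 15 16 17 18 19 20
G :  0  0  0  1  1  1  0  0  0  1  1  1  0  0  0  1  1  1  0  0  0
P-positions are exactly the n with G(n) = 0.

0, 1, 2, 6, 7, 8, 12, 13, 14, 18, 19, 20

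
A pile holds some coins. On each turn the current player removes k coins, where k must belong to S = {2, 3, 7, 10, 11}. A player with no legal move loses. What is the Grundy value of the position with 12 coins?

G(0) = 0
G(1) = mex{} = 0
G(2) = mex{0} = 1
G(3) = mex{0,0} = 1
G(4) = mex{1,0} = 2
G(5) = mex{1,1} = 0
G(6) = mex{2,1} = 0
G(7) = mex{0,2,0} = 1
G(8) = mex{0,0,0} = 1
G(9) = mex{1,0,1} = 2
G(10) = mex{1,1,1,0} = 2
G(11) = mex{2,1,2,0,0} = 3
G(12) = mex{2,2,0,1,0} = 3

3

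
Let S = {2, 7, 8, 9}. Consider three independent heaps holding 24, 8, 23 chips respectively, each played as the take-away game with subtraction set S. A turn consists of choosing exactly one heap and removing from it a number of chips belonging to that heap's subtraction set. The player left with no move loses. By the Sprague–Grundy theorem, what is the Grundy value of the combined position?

2

All heaps use S = {2, 7, 8, 9}:
G(0) = 0
G(1) = mex{} = 0
G(2) = mex{0} = 1
G(3) = mex{0} = 1
G(4) = mex{1} = 0
G(5) = mex{1} = 0
G(6) = mex{0} = 1
G(7) = mex{0,0} = 1
G(8) = mex{1,0,0} = 2
G(9) = mex{1,1,0,0} = 2
G(10) = mex{2,1,1,0} = 3
G(11) = mex{2,0,1,1} = 3
G(12) = mex{3,0,0,1} = 2
G(13) = mex{3,1,0,0} = 2
G(14) = mex{2,1,1,0} = 3
G(15) = mex{2,2,1,1} = 0
G(16) = mex{3,2,2,1} = 0
G(17) = mex{0,3,2,2} = 1
G(18) = mex{0,3,3,2} = 1
G(19) = mex{1,2,3,3} = 0
G(20) = mex{1,2,2,3} = 0
G(21) = mex{0,3,2,2} = 1
G(22) = mex{0,0,3,2} = 1
G(23) = mex{1,0,0,3} = 2
G(24) = mex{1,1,0,0} = 2
Heap A: G(24) = 2.
Heap B: G(8) = 2.
Heap C: G(23) = 2.
Combined Grundy value = 2 ⊕ 2 ⊕ 2 = 2.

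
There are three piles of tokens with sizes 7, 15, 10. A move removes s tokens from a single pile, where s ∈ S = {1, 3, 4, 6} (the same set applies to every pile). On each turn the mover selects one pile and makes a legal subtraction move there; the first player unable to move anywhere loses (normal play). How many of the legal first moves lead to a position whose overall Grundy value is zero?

0

All piles use S = {1, 3, 4, 6}:
n :  0  1  2  3  4  5  6  7  8  9 10 11 12 13 14 15
G :  0  1  0  1  2  3  2  0  1  0  1  2  3  2  0  1
Pile A: G(7) = 0.
Pile B: G(15) = 1.
Pile C: G(10) = 1.
Combined Grundy value = 0 ⊕ 1 ⊕ 1 = 0.
A winning move leaves total XOR = 0, i.e. changes one component's Grundy value g to g ⊕ X where X is the current total.
Pile A: target g' = 0⊕0 = 0, but every legal move changes the Grundy value (mex property), so 0 moves.
Pile B: target g' = 1⊕0 = 1, but every legal move changes the Grundy value (mex property), so 0 moves.
Pile C: target g' = 1⊕0 = 1, but every legal move changes the Grundy value (mex property), so 0 moves.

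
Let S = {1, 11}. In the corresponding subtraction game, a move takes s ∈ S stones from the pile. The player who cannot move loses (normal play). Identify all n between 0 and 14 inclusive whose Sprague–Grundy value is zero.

0, 2, 4, 6, 8, 10, 12, 14

n :  0  1  2  3  4  5  6  7  8  9 10 11 12 13 14
G :  0  1  0  1  0  1  0  1  0  1  0  1  0  1  0
P-positions are exactly the n with G(n) = 0.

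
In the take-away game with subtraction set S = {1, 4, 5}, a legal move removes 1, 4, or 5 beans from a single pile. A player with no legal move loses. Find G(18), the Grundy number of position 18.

n :  0  1  2  3  4  5  6  7  8  9 10 11 12 13 14 15 16 17 18
G :  0  1  0  1  2  3  2  3  0  1  0  1  2  3  2  3  0  1  0

0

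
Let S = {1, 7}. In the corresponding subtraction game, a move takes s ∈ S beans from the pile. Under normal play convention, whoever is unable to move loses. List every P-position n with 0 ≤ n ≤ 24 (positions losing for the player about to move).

G(0) = 0
G(1) = mex{0} = 1
G(2) = mex{1} = 0
G(3) = mex{0} = 1
G(4) = mex{1} = 0
G(5) = mex{0} = 1
G(6) = mex{1} = 0
G(7) = mex{0,0} = 1
G(8) = mex{1,1} = 0
G(9) = mex{0,0} = 1
G(10) = mex{1,1} = 0
G(11) = mex{0,0} = 1
G(12) = mex{1,1} = 0
G(13) = mex{0,0} = 1
G(14) = mex{1,1} = 0
G(15) = mex{0,0} = 1
G(16) = mex{1,1} = 0
G(17) = mex{0,0} = 1
G(18) = mex{1,1} = 0
G(19) = mex{0,0} = 1
G(20) = mex{1,1} = 0
G(21) = mex{0,0} = 1
G(22) = mex{1,1} = 0
G(23) = mex{0,0} = 1
G(24) = mex{1,1} = 0
P-positions are exactly the n with G(n) = 0.

0, 2, 4, 6, 8, 10, 12, 14, 16, 18, 20, 22, 24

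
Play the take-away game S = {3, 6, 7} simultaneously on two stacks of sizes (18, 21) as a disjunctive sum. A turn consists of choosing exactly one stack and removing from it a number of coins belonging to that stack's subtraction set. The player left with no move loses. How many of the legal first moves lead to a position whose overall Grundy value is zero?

3

All stacks use S = {3, 6, 7}:
G(0) = 0
G(1) = mex{} = 0
G(2) = mex{} = 0
G(3) = mex{0} = 1
G(4) = mex{0} = 1
G(5) = mex{0} = 1
G(6) = mex{1,0} = 2
G(7) = mex{1,0,0} = 2
G(8) = mex{1,0,0} = 2
G(9) = mex{2,1,0} = 3
G(10) = mex{2,1,1} = 0
G(11) = mex{2,1,1} = 0
G(12) = mex{3,2,1} = 0
G(13) = mex{0,2,2} = 1
G(14) = mex{0,2,2} = 1
G(15) = mex{0,3,2} = 1
G(16) = mex{1,0,3} = 2
G(17) = mex{1,0,0} = 2
G(18) = mex{1,0,0} = 2
G(19) = mex{2,1,0} = 3
G(20) = mex{2,1,1} = 0
G(21) = mex{2,1,1} = 0
Stack A: G(18) = 2.
Stack B: G(21) = 0.
Combined Grundy value = 2 ⊕ 0 = 2.
A winning move leaves total XOR = 0, i.e. changes one component's Grundy value g to g ⊕ X where X is the current total.
Stack A: need g' = 2⊕2 = 0. Options: 18−3→G=1, 18−6→G=0, 18−7→G=0. Hits: 2.
Stack B: need g' = 0⊕2 = 2. Options: 21−3→G=2, 21−6→G=1, 21−7→G=1. Hits: 1.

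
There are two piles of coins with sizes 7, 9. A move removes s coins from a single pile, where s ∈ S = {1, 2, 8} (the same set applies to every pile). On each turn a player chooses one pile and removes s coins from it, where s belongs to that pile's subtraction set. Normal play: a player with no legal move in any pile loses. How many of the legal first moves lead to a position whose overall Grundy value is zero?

3

All piles use S = {1, 2, 8}:
G(0) = 0
G(1) = mex{0} = 1
G(2) = mex{1,0} = 2
G(3) = mex{2,1} = 0
G(4) = mex{0,2} = 1
G(5) = mex{1,0} = 2
G(6) = mex{2,1} = 0
G(7) = mex{0,2} = 1
G(8) = mex{1,0,0} = 2
G(9) = mex{2,1,1} = 0
Pile A: G(7) = 1.
Pile B: G(9) = 0.
Combined Grundy value = 1 ⊕ 0 = 1.
A winning move leaves total XOR = 0, i.e. changes one component's Grundy value g to g ⊕ X where X is the current total.
Pile A: need g' = 1⊕1 = 0. Options: 7−1→G=0, 7−2→G=2. Hits: 1.
Pile B: need g' = 0⊕1 = 1. Options: 9−1→G=2, 9−2→G=1, 9−8→G=1. Hits: 2.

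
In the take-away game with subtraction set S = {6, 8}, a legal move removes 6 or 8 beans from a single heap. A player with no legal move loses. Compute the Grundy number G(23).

G(0) = 0
G(1) = mex{} = 0
G(2) = mex{} = 0
G(3) = mex{} = 0
G(4) = mex{} = 0
G(5) = mex{} = 0
G(6) = mex{0} = 1
G(7) = mex{0} = 1
G(8) = mex{0,0} = 1
G(9) = mex{0,0} = 1
G(10) = mex{0,0} = 1
G(11) = mex{0,0} = 1
G(12) = mex{1,0} = 2
G(13) = mex{1,0} = 2
G(14) = mex{1,1} = 0
G(15) = mex{1,1} = 0
G(16) = mex{1,1} = 0
G(17) = mex{1,1} = 0
G(18) = mex{2,1} = 0
G(19) = mex{2,1} = 0
G(20) = mex{0,2} = 1
G(21) = mex{0,2} = 1
G(22) = mex{0,0} = 1
G(23) = mex{0,0} = 1

1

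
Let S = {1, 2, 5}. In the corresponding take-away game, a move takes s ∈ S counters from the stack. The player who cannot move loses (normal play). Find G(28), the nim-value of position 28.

G(0) = 0
G(1) = mex{0} = 1
G(2) = mex{1,0} = 2
G(3) = mex{2,1} = 0
G(4) = mex{0,2} = 1
G(5) = mex{1,0,0} = 2
G(6) = mex{2,1,1} = 0
G(7) = mex{0,2,2} = 1
G(8) = mex{1,0,0} = 2
G(9) = mex{2,1,1} = 0
G(10) = mex{0,2,2} = 1
G(11) = mex{1,0,0} = 2
G(12) = mex{2,1,1} = 0
G(13) = mex{0,2,2} = 1
G(14) = mex{1,0,0} = 2
G(15) = mex{2,1,1} = 0
G(16) = mex{0,2,2} = 1
G(17) = mex{1,0,0} = 2
G(18) = mex{2,1,1} = 0
G(19) = mex{0,2,2} = 1
G(20) = mex{1,0,0} = 2
G(21) = mex{2,1,1} = 0
G(22) = mex{0,2,2} = 1
G(23) = mex{1,0,0} = 2
G(24) = mex{2,1,1} = 0
G(25) = mex{0,2,2} = 1
G(26) = mex{1,0,0} = 2
G(27) = mex{2,1,1} = 0
G(28) = mex{0,2,2} = 1

1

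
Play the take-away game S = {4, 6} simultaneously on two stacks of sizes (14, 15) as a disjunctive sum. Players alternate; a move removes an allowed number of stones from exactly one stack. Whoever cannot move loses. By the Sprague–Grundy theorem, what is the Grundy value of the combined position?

0

All stacks use S = {4, 6}:
n :  0  1  2  3  4  5  6  7  8  9 10 11 12 13 14 15
G :  0  0  0  0  1  1  1  1  2  2  0  0  0  0  1  1
Stack A: G(14) = 1.
Stack B: G(15) = 1.
Combined Grundy value = 1 ⊕ 1 = 0.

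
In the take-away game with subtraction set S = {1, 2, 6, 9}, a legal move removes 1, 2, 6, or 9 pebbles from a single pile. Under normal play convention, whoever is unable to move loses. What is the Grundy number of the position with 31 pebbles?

G(0) = 0
G(1) = mex{0} = 1
G(2) = mex{1,0} = 2
G(3) = mex{2,1} = 0
G(4) = mex{0,2} = 1
G(5) = mex{1,0} = 2
G(6) = mex{2,1,0} = 3
G(7) = mex{3,2,1} = 0
G(8) = mex{0,3,2} = 1
G(9) = mex{1,0,0,0} = 2
G(10) = mex{2,1,1,1} = 0
G(11) = mex{0,2,2,2} = 1
G(12) = mex{1,0,3,0} = 2
G(13) = mex{2,1,0,1} = 3
G(14) = mex{3,2,1,2} = 0
G(15) = mex{0,3,2,3} = 1
G(16) = mex{1,0,0,0} = 2
G(17) = mex{2,1,1,1} = 0
G(18) = mex{0,2,2,2} = 1
G(19) = mex{1,0,3,0} = 2
G(20) = mex{2,1,0,1} = 3
G(21) = mex{3,2,1,2} = 0
G(22) = mex{0,3,2,3} = 1
G(23) = mex{1,0,0,0} = 2
G(24) = mex{2,1,1,1} = 0
G(25) = mex{0,2,2,2} = 1
G(26) = mex{1,0,3,0} = 2
G(27) = mex{2,1,0,1} = 3
G(28) = mex{3,2,1,2} = 0
G(29) = mex{0,3,2,3} = 1
G(30) = mex{1,0,0,0} = 2
G(31) = mex{2,1,1,1} = 0

0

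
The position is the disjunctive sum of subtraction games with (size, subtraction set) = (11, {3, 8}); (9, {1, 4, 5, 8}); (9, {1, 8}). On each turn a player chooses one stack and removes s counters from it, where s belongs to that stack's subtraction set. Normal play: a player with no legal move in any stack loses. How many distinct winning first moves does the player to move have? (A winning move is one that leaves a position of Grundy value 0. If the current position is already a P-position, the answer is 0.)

0

Stack A, S = {3, 8}:
G(0) = 0
G(1) = mex{} = 0
G(2) = mex{} = 0
G(3) = mex{0} = 1
G(4) = mex{0} = 1
G(5) = mex{0} = 1
G(6) = mex{1} = 0
G(7) = mex{1} = 0
G(8) = mex{1,0} = 2
G(9) = mex{0,0} = 1
G(10) = mex{0,0} = 1
G(11) = mex{2,1} = 0
G_A(11) = 0.
Stack B, S = {1, 4, 5, 8}:
G(0) = 0
G(1) = mex{0} = 1
G(2) = mex{1} = 0
G(3) = mex{0} = 1
G(4) = mex{1,0} = 2
G(5) = mex{2,1,0} = 3
G(6) = mex{3,0,1} = 2
G(7) = mex{2,1,0} = 3
G(8) = mex{3,2,1,0} = 4
G(9) = mex{4,3,2,1} = 0
G_B(9) = 0.
Stack C, S = {1, 8}:
n : 0 1 2 3 4 5 6 7 8 9
G : 0 1 0 1 0 1 0 1 2 0
G_C(9) = 0.
Combined Grundy value = 0 ⊕ 0 ⊕ 0 = 0.
A winning move leaves total XOR = 0, i.e. changes one component's Grundy value g to g ⊕ X where X is the current total.
Stack A: target g' = 0⊕0 = 0, but every legal move changes the Grundy value (mex property), so 0 moves.
Stack B: target g' = 0⊕0 = 0, but every legal move changes the Grundy value (mex property), so 0 moves.
Stack C: target g' = 0⊕0 = 0, but every legal move changes the Grundy value (mex property), so 0 moves.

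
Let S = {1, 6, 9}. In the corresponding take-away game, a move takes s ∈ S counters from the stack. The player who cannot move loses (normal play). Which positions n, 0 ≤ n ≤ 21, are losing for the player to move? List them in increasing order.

G(0) = 0
G(1) = mex{0} = 1
G(2) = mex{1} = 0
G(3) = mex{0} = 1
G(4) = mex{1} = 0
G(5) = mex{0} = 1
G(6) = mex{1,0} = 2
G(7) = mex{2,1} = 0
G(8) = mex{0,0} = 1
G(9) = mex{1,1,0} = 2
G(10) = mex{2,0,1} = 3
G(11) = mex{3,1,0} = 2
G(12) = mex{2,2,1} = 0
G(13) = mex{0,0,0} = 1
G(14) = mex{1,1,1} = 0
G(15) = mex{0,2,2} = 1
G(16) = mex{1,3,0} = 2
G(17) = mex{2,2,1} = 0
G(18) = mex{0,0,2} = 1
G(19) = mex{1,1,3} = 0
G(20) = mex{0,0,2} = 1
G(21) = mex{1,1,0} = 2
P-positions are exactly the n with G(n) = 0.

0, 2, 4, 7, 12, 14, 17, 19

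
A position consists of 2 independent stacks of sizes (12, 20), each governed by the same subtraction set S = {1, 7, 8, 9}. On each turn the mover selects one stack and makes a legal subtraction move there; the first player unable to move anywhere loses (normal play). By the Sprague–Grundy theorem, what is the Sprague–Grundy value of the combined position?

2

All stacks use S = {1, 7, 8, 9}:
n :  0  1  2  3  4  5  6  7  8  9 10 11 12 13 14 15 16 17 18 19 20
G :  0  1  0  1  0  1  0  1  2  3  2  3  2  3  2  3  0  1  0  1  0
Stack A: G(12) = 2.
Stack B: G(20) = 0.
Combined Grundy value = 2 ⊕ 0 = 2.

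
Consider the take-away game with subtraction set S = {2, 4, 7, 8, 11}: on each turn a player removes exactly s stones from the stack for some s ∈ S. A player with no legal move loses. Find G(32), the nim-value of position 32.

1

G(0) = 0
G(1) = mex{} = 0
G(2) = mex{0} = 1
G(3) = mex{0} = 1
G(4) = mex{1,0} = 2
G(5) = mex{1,0} = 2
G(6) = mex{2,1} = 0
G(7) = mex{2,1,0} = 3
G(8) = mex{0,2,0,0} = 1
G(9) = mex{3,2,1,0} = 4
G(10) = mex{1,0,1,1} = 2
G(11) = mex{4,3,2,1,0} = 5
G(12) = mex{2,1,2,2,0} = 3
G(13) = mex{5,4,0,2,1} = 3
G(14) = mex{3,2,3,0,1} = 4
G(15) = mex{3,5,1,3,2} = 0
G(16) = mex{4,3,4,1,2} = 0
G(17) = mex{0,3,2,4,0} = 1
G(18) = mex{0,4,5,2,3} = 1
G(19) = mex{1,0,3,5,1} = 2
G(20) = mex{1,0,3,3,4} = 2
G(21) = mex{2,1,4,3,2} = 0
G(22) = mex{2,1,0,4,5} = 3
G(23) = mex{0,2,0,0,3} = 1
G(24) = mex{3,2,1,0,3} = 4
G(25) = mex{1,0,1,1,4} = 2
G(26) = mex{4,3,2,1,0} = 5
G(27) = mex{2,1,2,2,0} = 3
G(28) = mex{5,4,0,2,1} = 3
G(29) = mex{3,2,3,0,1} = 4
G(30) = mex{3,5,1,3,2} = 0
G(31) = mex{4,3,4,1,2} = 0
G(32) = mex{0,3,2,4,0} = 1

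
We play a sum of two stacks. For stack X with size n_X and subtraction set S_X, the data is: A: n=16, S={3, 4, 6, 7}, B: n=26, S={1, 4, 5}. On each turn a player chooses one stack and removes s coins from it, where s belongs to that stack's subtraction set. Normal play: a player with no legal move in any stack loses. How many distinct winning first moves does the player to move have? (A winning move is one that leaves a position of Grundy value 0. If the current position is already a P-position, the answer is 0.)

Stack A, S = {3, 4, 6, 7}:
n :  0  1  2  3  4  5  6  7  8  9 10 11 12 13 14 15 16
G :  0  0  0  1  1  1  2  2  2  3  0  0  0  1  1  1  2
G_A(16) = 2.
Stack B, S = {1, 4, 5}:
n :  0  1  2  3  4  5  6  7  8  9 10 11 12 13 14 15 16 17 18 19 20 21 22 23 24 25 26
G :  0  1  0  1  2  3  2  3  0  1  0  1  2  3  2  3  0  1  0  1  2  3  2  3  0  1  0
G_B(26) = 0.
Combined Grundy value = 2 ⊕ 0 = 2.
A winning move leaves total XOR = 0, i.e. changes one component's Grundy value g to g ⊕ X where X is the current total.
Stack A: need g' = 2⊕2 = 0. Options: 16−3→G=1, 16−4→G=0, 16−6→G=0, 16−7→G=3. Hits: 2.
Stack B: need g' = 0⊕2 = 2. Options: 26−1→G=1, 26−4→G=2, 26−5→G=3. Hits: 1.

3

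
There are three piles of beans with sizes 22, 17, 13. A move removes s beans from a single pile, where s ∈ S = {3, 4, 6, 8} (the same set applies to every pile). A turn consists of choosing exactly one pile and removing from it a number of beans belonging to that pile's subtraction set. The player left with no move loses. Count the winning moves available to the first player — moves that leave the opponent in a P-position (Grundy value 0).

All piles use S = {3, 4, 6, 8}:
G(0) = 0
G(1) = mex{} = 0
G(2) = mex{} = 0
G(3) = mex{0} = 1
G(4) = mex{0,0} = 1
G(5) = mex{0,0} = 1
G(6) = mex{1,0,0} = 2
G(7) = mex{1,1,0} = 2
G(8) = mex{1,1,0,0} = 2
G(9) = mex{2,1,1,0} = 3
G(10) = mex{2,2,1,0} = 3
G(11) = mex{2,2,1,1} = 0
G(12) = mex{3,2,2,1} = 0
G(13) = mex{3,3,2,1} = 0
G(14) = mex{0,3,2,2} = 1
G(15) = mex{0,0,3,2} = 1
G(16) = mex{0,0,3,2} = 1
G(17) = mex{1,0,0,3} = 2
G(18) = mex{1,1,0,3} = 2
G(19) = mex{1,1,0,0} = 2
G(20) = mex{2,1,1,0} = 3
G(21) = mex{2,2,1,0} = 3
G(22) = mex{2,2,1,1} = 0
Pile A: G(22) = 0.
Pile B: G(17) = 2.
Pile C: G(13) = 0.
Combined Grundy value = 0 ⊕ 2 ⊕ 0 = 2.
A winning move leaves total XOR = 0, i.e. changes one component's Grundy value g to g ⊕ X where X is the current total.
Pile A: need g' = 0⊕2 = 2. Options: 22−3→G=2, 22−4→G=2, 22−6→G=1, 22−8→G=1. Hits: 2.
Pile B: need g' = 2⊕2 = 0. Options: 17−3→G=1, 17−4→G=0, 17−6→G=0, 17−8→G=3. Hits: 2.
Pile C: need g' = 0⊕2 = 2. Options: 13−3→G=3, 13−4→G=3, 13−6→G=2, 13−8→G=1. Hits: 1.

5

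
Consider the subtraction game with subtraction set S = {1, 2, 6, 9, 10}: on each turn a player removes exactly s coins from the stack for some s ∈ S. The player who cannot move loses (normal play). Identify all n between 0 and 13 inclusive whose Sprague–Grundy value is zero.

0, 3, 7, 11

n :  0  1  2  3  4  5  6  7  8  9 10 11 12 13
G :  0  1  2  0  1  2  3  0  1  2  3  0  1  2
P-positions are exactly the n with G(n) = 0.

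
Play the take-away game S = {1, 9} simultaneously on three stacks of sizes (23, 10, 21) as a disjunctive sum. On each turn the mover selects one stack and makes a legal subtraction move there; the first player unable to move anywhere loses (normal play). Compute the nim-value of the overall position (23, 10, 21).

All stacks use S = {1, 9}:
n :  0  1  2  3  4  5  6  7  8  9 10 11 12 13 14 15 16 17 18 19 20 21 22 23
G :  0  1  0  1  0  1  0  1  0  1  0  1  0  1  0  1  0  1  0  1  0  1  0  1
Stack A: G(23) = 1.
Stack B: G(10) = 0.
Stack C: G(21) = 1.
Combined Grundy value = 1 ⊕ 0 ⊕ 1 = 0.

0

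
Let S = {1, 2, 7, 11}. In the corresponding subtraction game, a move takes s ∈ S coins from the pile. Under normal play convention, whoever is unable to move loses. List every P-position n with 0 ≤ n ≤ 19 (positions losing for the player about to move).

0, 3, 6, 9, 12, 15, 18

G(0) = 0
G(1) = mex{0} = 1
G(2) = mex{1,0} = 2
G(3) = mex{2,1} = 0
G(4) = mex{0,2} = 1
G(5) = mex{1,0} = 2
G(6) = mex{2,1} = 0
G(7) = mex{0,2,0} = 1
G(8) = mex{1,0,1} = 2
G(9) = mex{2,1,2} = 0
G(10) = mex{0,2,0} = 1
G(11) = mex{1,0,1,0} = 2
G(12) = mex{2,1,2,1} = 0
G(13) = mex{0,2,0,2} = 1
G(14) = mex{1,0,1,0} = 2
G(15) = mex{2,1,2,1} = 0
G(16) = mex{0,2,0,2} = 1
G(17) = mex{1,0,1,0} = 2
G(18) = mex{2,1,2,1} = 0
G(19) = mex{0,2,0,2} = 1
P-positions are exactly the n with G(n) = 0.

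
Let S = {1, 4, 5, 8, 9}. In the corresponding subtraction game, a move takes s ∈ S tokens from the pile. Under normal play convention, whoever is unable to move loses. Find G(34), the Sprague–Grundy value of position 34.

n :  0  1  2  3  4  5  6  7  8  9 10 11 12 13 14 15 16 17 18 19 20 21 22 23 24 25 26 27 28 29 30 31 32 33 34
G :  0  1  0  1  2  3  2  3  4  5  4  5  0  1  0  1  2  3  2  3  4  5  4  5  0  1  0  1  2  3  2  3  4  5  4

4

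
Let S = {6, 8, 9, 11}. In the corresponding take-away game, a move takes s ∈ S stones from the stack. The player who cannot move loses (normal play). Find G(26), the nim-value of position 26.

1

G(0) = 0
G(1) = mex{} = 0
G(2) = mex{} = 0
G(3) = mex{} = 0
G(4) = mex{} = 0
G(5) = mex{} = 0
G(6) = mex{0} = 1
G(7) = mex{0} = 1
G(8) = mex{0,0} = 1
G(9) = mex{0,0,0} = 1
G(10) = mex{0,0,0} = 1
G(11) = mex{0,0,0,0} = 1
G(12) = mex{1,0,0,0} = 2
G(13) = mex{1,0,0,0} = 2
G(14) = mex{1,1,0,0} = 2
G(15) = mex{1,1,1,0} = 2
G(16) = mex{1,1,1,0} = 2
G(17) = mex{1,1,1,1} = 0
G(18) = mex{2,1,1,1} = 0
G(19) = mex{2,1,1,1} = 0
G(20) = mex{2,2,1,1} = 0
G(21) = mex{2,2,2,1} = 0
G(22) = mex{2,2,2,1} = 0
G(23) = mex{0,2,2,2} = 1
G(24) = mex{0,2,2,2} = 1
G(25) = mex{0,0,2,2} = 1
G(26) = mex{0,0,0,2} = 1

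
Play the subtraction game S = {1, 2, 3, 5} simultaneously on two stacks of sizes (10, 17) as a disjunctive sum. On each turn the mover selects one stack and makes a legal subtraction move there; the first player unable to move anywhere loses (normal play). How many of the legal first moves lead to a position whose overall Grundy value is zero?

All stacks use S = {1, 2, 3, 5}:
n :  0  1  2  3  4  5  6  7  8  9 10 11 12 13 14 15 16 17
G :  0  1  2  3  0  1  2  3  0  1  2  3  0  1  2  3  0  1
Stack A: G(10) = 2.
Stack B: G(17) = 1.
Combined Grundy value = 2 ⊕ 1 = 3.
A winning move leaves total XOR = 0, i.e. changes one component's Grundy value g to g ⊕ X where X is the current total.
Stack A: need g' = 2⊕3 = 1. Options: 10−1→G=1, 10−2→G=0, 10−3→G=3, 10−5→G=1. Hits: 2.
Stack B: need g' = 1⊕3 = 2. Options: 17−1→G=0, 17−2→G=3, 17−3→G=2, 17−5→G=0. Hits: 1.

3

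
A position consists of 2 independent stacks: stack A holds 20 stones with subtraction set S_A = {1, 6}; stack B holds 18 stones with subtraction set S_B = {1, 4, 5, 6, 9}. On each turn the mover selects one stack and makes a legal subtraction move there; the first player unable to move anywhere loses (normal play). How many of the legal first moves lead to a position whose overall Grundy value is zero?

1

Stack A, S = {1, 6}:
G(0) = 0
G(1) = mex{0} = 1
G(2) = mex{1} = 0
G(3) = mex{0} = 1
G(4) = mex{1} = 0
G(5) = mex{0} = 1
G(6) = mex{1,0} = 2
G(7) = mex{2,1} = 0
G(8) = mex{0,0} = 1
G(9) = mex{1,1} = 0
G(10) = mex{0,0} = 1
G(11) = mex{1,1} = 0
G(12) = mex{0,2} = 1
G(13) = mex{1,0} = 2
G(14) = mex{2,1} = 0
G(15) = mex{0,0} = 1
G(16) = mex{1,1} = 0
G(17) = mex{0,0} = 1
G(18) = mex{1,1} = 0
G(19) = mex{0,2} = 1
G(20) = mex{1,0} = 2
G_A(20) = 2.
Stack B, S = {1, 4, 5, 6, 9}:
n :  0  1  2  3  4  5  6  7  8  9 10 11 12 13 14 15 16 17 18
G :  0  1  0  1  2  3  2  3  4  5  0  1  0  1  2  3  2  3  4
G_B(18) = 4.
Combined Grundy value = 2 ⊕ 4 = 6.
A winning move leaves total XOR = 0, i.e. changes one component's Grundy value g to g ⊕ X where X is the current total.
Stack A: need g' = 2⊕6 = 4. Options: 20−1→G=1, 20−6→G=0. Hits: 0.
Stack B: need g' = 4⊕6 = 2. Options: 18−1→G=3, 18−4→G=2, 18−5→G=1, 18−6→G=0, 18−9→G=5. Hits: 1.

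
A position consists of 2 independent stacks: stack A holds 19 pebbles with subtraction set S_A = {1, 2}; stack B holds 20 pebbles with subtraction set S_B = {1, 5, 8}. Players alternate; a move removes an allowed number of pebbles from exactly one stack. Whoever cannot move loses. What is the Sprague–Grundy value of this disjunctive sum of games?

0

Stack A, S = {1, 2}:
n :  0  1  2  3  4  5  6  7  8  9 10 11 12 13 14 15 16 17 18 19
G :  0  1  2  0  1  2  0  1  2  0  1  2  0  1  2  0  1  2  0  1
G_A(19) = 1.
Stack B, S = {1, 5, 8}:
G(0) = 0
G(1) = mex{0} = 1
G(2) = mex{1} = 0
G(3) = mex{0} = 1
G(4) = mex{1} = 0
G(5) = mex{0,0} = 1
G(6) = mex{1,1} = 0
G(7) = mex{0,0} = 1
G(8) = mex{1,1,0} = 2
G(9) = mex{2,0,1} = 3
G(10) = mex{3,1,0} = 2
G(11) = mex{2,0,1} = 3
G(12) = mex{3,1,0} = 2
G(13) = mex{2,2,1} = 0
G(14) = mex{0,3,0} = 1
G(15) = mex{1,2,1} = 0
G(16) = mex{0,3,2} = 1
G(17) = mex{1,2,3} = 0
G(18) = mex{0,0,2} = 1
G(19) = mex{1,1,3} = 0
G(20) = mex{0,0,2} = 1
G_B(20) = 1.
Combined Grundy value = 1 ⊕ 1 = 0.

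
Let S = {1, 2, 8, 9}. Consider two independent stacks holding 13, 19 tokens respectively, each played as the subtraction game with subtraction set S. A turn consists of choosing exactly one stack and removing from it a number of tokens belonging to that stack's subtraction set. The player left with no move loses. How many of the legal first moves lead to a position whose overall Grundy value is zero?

1

All stacks use S = {1, 2, 8, 9}:
G(0) = 0
G(1) = mex{0} = 1
G(2) = mex{1,0} = 2
G(3) = mex{2,1} = 0
G(4) = mex{0,2} = 1
G(5) = mex{1,0} = 2
G(6) = mex{2,1} = 0
G(7) = mex{0,2} = 1
G(8) = mex{1,0,0} = 2
G(9) = mex{2,1,1,0} = 3
G(10) = mex{3,2,2,1} = 0
G(11) = mex{0,3,0,2} = 1
G(12) = mex{1,0,1,0} = 2
G(13) = mex{2,1,2,1} = 0
G(14) = mex{0,2,0,2} = 1
G(15) = mex{1,0,1,0} = 2
G(16) = mex{2,1,2,1} = 0
G(17) = mex{0,2,3,2} = 1
G(18) = mex{1,0,0,3} = 2
G(19) = mex{2,1,1,0} = 3
Stack A: G(13) = 0.
Stack B: G(19) = 3.
Combined Grundy value = 0 ⊕ 3 = 3.
A winning move leaves total XOR = 0, i.e. changes one component's Grundy value g to g ⊕ X where X is the current total.
Stack A: need g' = 0⊕3 = 3. Options: 13−1→G=2, 13−2→G=1, 13−8→G=2, 13−9→G=1. Hits: 0.
Stack B: need g' = 3⊕3 = 0. Options: 19−1→G=2, 19−2→G=1, 19−8→G=1, 19−9→G=0. Hits: 1.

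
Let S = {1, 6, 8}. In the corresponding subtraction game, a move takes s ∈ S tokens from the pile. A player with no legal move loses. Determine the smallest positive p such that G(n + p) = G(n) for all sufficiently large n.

n :  0  1  2  3  4  5  6  7  8  9 10 11 12 13 14 15 16
G :  0  1  0  1  0  1  2  0  1  0  1  0  1  2  0  1  0
G(n+7) = G(n) holds for n = 0,…,7 (a full window of length max(S) = 8), so the sequence is purely periodic with period 7.

7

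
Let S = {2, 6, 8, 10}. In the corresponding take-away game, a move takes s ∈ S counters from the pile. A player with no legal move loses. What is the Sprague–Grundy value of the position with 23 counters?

1

G(0) = 0
G(1) = mex{} = 0
G(2) = mex{0} = 1
G(3) = mex{0} = 1
G(4) = mex{1} = 0
G(5) = mex{1} = 0
G(6) = mex{0,0} = 1
G(7) = mex{0,0} = 1
G(8) = mex{1,1,0} = 2
G(9) = mex{1,1,0} = 2
G(10) = mex{2,0,1,0} = 3
G(11) = mex{2,0,1,0} = 3
G(12) = mex{3,1,0,1} = 2
G(13) = mex{3,1,0,1} = 2
G(14) = mex{2,2,1,0} = 3
G(15) = mex{2,2,1,0} = 3
G(16) = mex{3,3,2,1} = 0
G(17) = mex{3,3,2,1} = 0
G(18) = mex{0,2,3,2} = 1
G(19) = mex{0,2,3,2} = 1
G(20) = mex{1,3,2,3} = 0
G(21) = mex{1,3,2,3} = 0
G(22) = mex{0,0,3,2} = 1
G(23) = mex{0,0,3,2} = 1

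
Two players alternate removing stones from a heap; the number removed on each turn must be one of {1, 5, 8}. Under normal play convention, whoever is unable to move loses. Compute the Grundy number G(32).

G(0) = 0
G(1) = mex{0} = 1
G(2) = mex{1} = 0
G(3) = mex{0} = 1
G(4) = mex{1} = 0
G(5) = mex{0,0} = 1
G(6) = mex{1,1} = 0
G(7) = mex{0,0} = 1
G(8) = mex{1,1,0} = 2
G(9) = mex{2,0,1} = 3
G(10) = mex{3,1,0} = 2
G(11) = mex{2,0,1} = 3
G(12) = mex{3,1,0} = 2
G(13) = mex{2,2,1} = 0
G(14) = mex{0,3,0} = 1
G(15) = mex{1,2,1} = 0
G(16) = mex{0,3,2} = 1
G(17) = mex{1,2,3} = 0
G(18) = mex{0,0,2} = 1
G(19) = mex{1,1,3} = 0
G(20) = mex{0,0,2} = 1
G(21) = mex{1,1,0} = 2
G(22) = mex{2,0,1} = 3
G(23) = mex{3,1,0} = 2
G(24) = mex{2,0,1} = 3
G(25) = mex{3,1,0} = 2
G(26) = mex{2,2,1} = 0
G(27) = mex{0,3,0} = 1
G(28) = mex{1,2,1} = 0
G(29) = mex{0,3,2} = 1
G(30) = mex{1,2,3} = 0
G(31) = mex{0,0,2} = 1
G(32) = mex{1,1,3} = 0

0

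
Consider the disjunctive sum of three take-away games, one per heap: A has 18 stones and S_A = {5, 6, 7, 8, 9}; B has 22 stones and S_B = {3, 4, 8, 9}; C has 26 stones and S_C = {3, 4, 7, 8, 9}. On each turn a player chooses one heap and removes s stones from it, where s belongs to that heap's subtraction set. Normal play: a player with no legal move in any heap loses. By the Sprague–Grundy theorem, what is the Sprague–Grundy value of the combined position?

1

Heap A, S = {5, 6, 7, 8, 9}:
n :  0  1  2  3  4  5  6  7  8  9 10 11 12 13 14 15 16 17 18
G :  0  0  0  0  0  1  1  1  1  1  2  2  2  2  0  0  0  0  0
G_A(18) = 0.
Heap B, S = {3, 4, 8, 9}:
G(0) = 0
G(1) = mex{} = 0
G(2) = mex{} = 0
G(3) = mex{0} = 1
G(4) = mex{0,0} = 1
G(5) = mex{0,0} = 1
G(6) = mex{1,0} = 2
G(7) = mex{1,1} = 0
G(8) = mex{1,1,0} = 2
G(9) = mex{2,1,0,0} = 3
G(10) = mex{0,2,0,0} = 1
G(11) = mex{2,0,1,0} = 3
G(12) = mex{3,2,1,1} = 0
G(13) = mex{1,3,1,1} = 0
G(14) = mex{3,1,2,1} = 0
G(15) = mex{0,3,0,2} = 1
G(16) = mex{0,0,2,0} = 1
G(17) = mex{0,0,3,2} = 1
G(18) = mex{1,0,1,3} = 2
G(19) = mex{1,1,3,1} = 0
G(20) = mex{1,1,0,3} = 2
G(21) = mex{2,1,0,0} = 3
G(22) = mex{0,2,0,0} = 1
G_B(22) = 1.
Heap C, S = {3, 4, 7, 8, 9}:
G(0) = 0
G(1) = mex{} = 0
G(2) = mex{} = 0
G(3) = mex{0} = 1
G(4) = mex{0,0} = 1
G(5) = mex{0,0} = 1
G(6) = mex{1,0} = 2
G(7) = mex{1,1,0} = 2
G(8) = mex{1,1,0,0} = 2
G(9) = mex{2,1,0,0,0} = 3
G(10) = mex{2,2,1,0,0} = 3
G(11) = mex{2,2,1,1,0} = 3
G(12) = mex{3,2,1,1,1} = 0
G(13) = mex{3,3,2,1,1} = 0
G(14) = mex{3,3,2,2,1} = 0
G(15) = mex{0,3,2,2,2} = 1
G(16) = mex{0,0,3,2,2} = 1
G(17) = mex{0,0,3,3,2} = 1
G(18) = mex{1,0,3,3,3} = 2
G(19) = mex{1,1,0,3,3} = 2
G(20) = mex{1,1,0,0,3} = 2
G(21) = mex{2,1,0,0,0} = 3
G(22) = mex{2,2,1,0,0} = 3
G(23) = mex{2,2,1,1,0} = 3
G(24) = mex{3,2,1,1,1} = 0
G(25) = mex{3,3,2,1,1} = 0
G(26) = mex{3,3,2,2,1} = 0
G_C(26) = 0.
Combined Grundy value = 0 ⊕ 1 ⊕ 0 = 1.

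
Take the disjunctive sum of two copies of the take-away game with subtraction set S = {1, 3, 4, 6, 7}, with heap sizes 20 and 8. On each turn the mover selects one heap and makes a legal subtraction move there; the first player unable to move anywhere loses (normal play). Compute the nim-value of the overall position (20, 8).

4

All heaps use S = {1, 3, 4, 6, 7}:
G(0) = 0
G(1) = mex{0} = 1
G(2) = mex{1} = 0
G(3) = mex{0,0} = 1
G(4) = mex{1,1,0} = 2
G(5) = mex{2,0,1} = 3
G(6) = mex{3,1,0,0} = 2
G(7) = mex{2,2,1,1,0} = 3
G(8) = mex{3,3,2,0,1} = 4
G(9) = mex{4,2,3,1,0} = 5
G(10) = mex{5,3,2,2,1} = 0
G(11) = mex{0,4,3,3,2} = 1
G(12) = mex{1,5,4,2,3} = 0
G(13) = mex{0,0,5,3,2} = 1
G(14) = mex{1,1,0,4,3} = 2
G(15) = mex{2,0,1,5,4} = 3
G(16) = mex{3,1,0,0,5} = 2
G(17) = mex{2,2,1,1,0} = 3
G(18) = mex{3,3,2,0,1} = 4
G(19) = mex{4,2,3,1,0} = 5
G(20) = mex{5,3,2,2,1} = 0
Heap A: G(20) = 0.
Heap B: G(8) = 4.
Combined Grundy value = 0 ⊕ 4 = 4.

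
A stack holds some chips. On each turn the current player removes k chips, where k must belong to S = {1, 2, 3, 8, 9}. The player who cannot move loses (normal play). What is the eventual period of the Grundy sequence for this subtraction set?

n :  0  1  2  3  4  5  6  7  8  9 10 11 12 13 14 15 16 17 18 19 20 21
G :  0  1  2  3  0  1  2  3  4  5  0  1  2  3  0  1  2  3  4  5  0  1
G(n+10) = G(n) holds for n = 0,…,8 (a full window of length max(S) = 9), so the sequence is purely periodic with period 10.

10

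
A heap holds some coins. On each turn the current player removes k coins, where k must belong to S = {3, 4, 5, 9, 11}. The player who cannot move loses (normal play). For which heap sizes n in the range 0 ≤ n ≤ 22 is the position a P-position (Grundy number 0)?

0, 1, 2, 8, 14, 15, 16, 22

G(0) = 0
G(1) = mex{} = 0
G(2) = mex{} = 0
G(3) = mex{0} = 1
G(4) = mex{0,0} = 1
G(5) = mex{0,0,0} = 1
G(6) = mex{1,0,0} = 2
G(7) = mex{1,1,0} = 2
G(8) = mex{1,1,1} = 0
G(9) = mex{2,1,1,0} = 3
G(10) = mex{2,2,1,0} = 3
G(11) = mex{0,2,2,0,0} = 1
G(12) = mex{3,0,2,1,0} = 4
G(13) = mex{3,3,0,1,0} = 2
G(14) = mex{1,3,3,1,1} = 0
G(15) = mex{4,1,3,2,1} = 0
G(16) = mex{2,4,1,2,1} = 0
G(17) = mex{0,2,4,0,2} = 1
G(18) = mex{0,0,2,3,2} = 1
G(19) = mex{0,0,0,3,0} = 1
G(20) = mex{1,0,0,1,3} = 2
G(21) = mex{1,1,0,4,3} = 2
G(22) = mex{1,1,1,2,1} = 0
P-positions are exactly the n with G(n) = 0.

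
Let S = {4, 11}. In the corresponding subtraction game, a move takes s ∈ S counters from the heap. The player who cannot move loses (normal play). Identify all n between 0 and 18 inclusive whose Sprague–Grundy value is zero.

n :  0  1  2  3  4  5  6  7  8  9 10 11 12 13 14 15 16 17 18
G :  0  0  0  0  1  1  1  1  0  0  0  2  1  1  1  0  0  0  0
P-positions are exactly the n with G(n) = 0.

0, 1, 2, 3, 8, 9, 10, 15, 16, 17, 18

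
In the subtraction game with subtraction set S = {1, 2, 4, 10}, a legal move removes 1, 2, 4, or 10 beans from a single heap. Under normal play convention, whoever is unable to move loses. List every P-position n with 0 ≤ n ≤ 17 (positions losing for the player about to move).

n :  0  1  2  3  4  5  6  7  8  9 10 11 12 13 14 15 16 17
G :  0  1  2  0  1  2  0  1  2  0  1  2  0  1  2  0  1  2
P-positions are exactly the n with G(n) = 0.

0, 3, 6, 9, 12, 15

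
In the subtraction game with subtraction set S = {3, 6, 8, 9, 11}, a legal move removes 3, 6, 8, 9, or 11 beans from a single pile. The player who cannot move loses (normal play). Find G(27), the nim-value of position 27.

G(0) = 0
G(1) = mex{} = 0
G(2) = mex{} = 0
G(3) = mex{0} = 1
G(4) = mex{0} = 1
G(5) = mex{0} = 1
G(6) = mex{1,0} = 2
G(7) = mex{1,0} = 2
G(8) = mex{1,0,0} = 2
G(9) = mex{2,1,0,0} = 3
G(10) = mex{2,1,0,0} = 3
G(11) = mex{2,1,1,0,0} = 3
G(12) = mex{3,2,1,1,0} = 4
G(13) = mex{3,2,1,1,0} = 4
G(14) = mex{3,2,2,1,1} = 0
G(15) = mex{4,3,2,2,1} = 0
G(16) = mex{4,3,2,2,1} = 0
G(17) = mex{0,3,3,2,2} = 1
G(18) = mex{0,4,3,3,2} = 1
G(19) = mex{0,4,3,3,2} = 1
G(20) = mex{1,0,4,3,3} = 2
G(21) = mex{1,0,4,4,3} = 2
G(22) = mex{1,0,0,4,3} = 2
G(23) = mex{2,1,0,0,4} = 3
G(24) = mex{2,1,0,0,4} = 3
G(25) = mex{2,1,1,0,0} = 3
G(26) = mex{3,2,1,1,0} = 4
G(27) = mex{3,2,1,1,0} = 4

4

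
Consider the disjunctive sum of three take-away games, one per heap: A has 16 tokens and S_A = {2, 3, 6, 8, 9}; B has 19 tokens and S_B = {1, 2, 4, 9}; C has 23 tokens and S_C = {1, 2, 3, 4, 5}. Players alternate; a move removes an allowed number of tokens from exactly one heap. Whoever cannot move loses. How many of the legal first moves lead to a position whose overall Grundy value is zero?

1

Heap A, S = {2, 3, 6, 8, 9}:
n :  0  1  2  3  4  5  6  7  8  9 10 11 12 13 14 15 16
G :  0  0  1  1  2  0  3  1  2  2  3  3  0  4  1  5  0
G_A(16) = 0.
Heap B, S = {1, 2, 4, 9}:
G(0) = 0
G(1) = mex{0} = 1
G(2) = mex{1,0} = 2
G(3) = mex{2,1} = 0
G(4) = mex{0,2,0} = 1
G(5) = mex{1,0,1} = 2
G(6) = mex{2,1,2} = 0
G(7) = mex{0,2,0} = 1
G(8) = mex{1,0,1} = 2
G(9) = mex{2,1,2,0} = 3
G(10) = mex{3,2,0,1} = 4
G(11) = mex{4,3,1,2} = 0
G(12) = mex{0,4,2,0} = 1
G(13) = mex{1,0,3,1} = 2
G(14) = mex{2,1,4,2} = 0
G(15) = mex{0,2,0,0} = 1
G(16) = mex{1,0,1,1} = 2
G(17) = mex{2,1,2,2} = 0
G(18) = mex{0,2,0,3} = 1
G(19) = mex{1,0,1,4} = 2
G_B(19) = 2.
Heap C, S = {1, 2, 3, 4, 5}:
G(0) = 0
G(1) = mex{0} = 1
G(2) = mex{1,0} = 2
G(3) = mex{2,1,0} = 3
G(4) = mex{3,2,1,0} = 4
G(5) = mex{4,3,2,1,0} = 5
G(6) = mex{5,4,3,2,1} = 0
G(7) = mex{0,5,4,3,2} = 1
G(8) = mex{1,0,5,4,3} = 2
G(9) = mex{2,1,0,5,4} = 3
G(10) = mex{3,2,1,0,5} = 4
G(11) = mex{4,3,2,1,0} = 5
G(12) = mex{5,4,3,2,1} = 0
G(13) = mex{0,5,4,3,2} = 1
G(14) = mex{1,0,5,4,3} = 2
G(15) = mex{2,1,0,5,4} = 3
G(16) = mex{3,2,1,0,5} = 4
G(17) = mex{4,3,2,1,0} = 5
G(18) = mex{5,4,3,2,1} = 0
G(19) = mex{0,5,4,3,2} = 1
G(20) = mex{1,0,5,4,3} = 2
G(21) = mex{2,1,0,5,4} = 3
G(22) = mex{3,2,1,0,5} = 4
G(23) = mex{4,3,2,1,0} = 5
G_C(23) = 5.
Combined Grundy value = 0 ⊕ 2 ⊕ 5 = 7.
A winning move leaves total XOR = 0, i.e. changes one component's Grundy value g to g ⊕ X where X is the current total.
Heap A: need g' = 0⊕7 = 7. Options: 16−2→G=1, 16−3→G=4, 16−6→G=3, 16−8→G=2, 16−9→G=1. Hits: 0.
Heap B: need g' = 2⊕7 = 5. Options: 19−1→G=1, 19−2→G=0, 19−4→G=1, 19−9→G=4. Hits: 0.
Heap C: need g' = 5⊕7 = 2. Options: 23−1→G=4, 23−2→G=3, 23−3→G=2, 23−4→G=1, 23−5→G=0. Hits: 1.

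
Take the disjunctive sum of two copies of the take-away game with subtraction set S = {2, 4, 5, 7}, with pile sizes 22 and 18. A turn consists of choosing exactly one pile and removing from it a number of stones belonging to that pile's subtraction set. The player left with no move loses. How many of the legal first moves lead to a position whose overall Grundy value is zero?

All piles use S = {2, 4, 5, 7}:
n :  0  1  2  3  4  5  6  7  8  9 10 11 12 13 14 15 16 17 18 19 20 21 22
G :  0  0  1  1  2  2  3  3  4  0  0  1  1  2  2  3  3  4  0  0  1  1  2
Pile A: G(22) = 2.
Pile B: G(18) = 0.
Combined Grundy value = 2 ⊕ 0 = 2.
A winning move leaves total XOR = 0, i.e. changes one component's Grundy value g to g ⊕ X where X is the current total.
Pile A: need g' = 2⊕2 = 0. Options: 22−2→G=1, 22−4→G=0, 22−5→G=4, 22−7→G=3. Hits: 1.
Pile B: need g' = 0⊕2 = 2. Options: 18−2→G=3, 18−4→G=2, 18−5→G=2, 18−7→G=1. Hits: 2.

3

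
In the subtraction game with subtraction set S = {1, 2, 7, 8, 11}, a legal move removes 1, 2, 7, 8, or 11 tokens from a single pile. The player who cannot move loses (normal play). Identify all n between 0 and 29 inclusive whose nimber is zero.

0, 3, 6, 9, 12, 15, 18, 21, 24, 27

G(0) = 0
G(1) = mex{0} = 1
G(2) = mex{1,0} = 2
G(3) = mex{2,1} = 0
G(4) = mex{0,2} = 1
G(5) = mex{1,0} = 2
G(6) = mex{2,1} = 0
G(7) = mex{0,2,0} = 1
G(8) = mex{1,0,1,0} = 2
G(9) = mex{2,1,2,1} = 0
G(10) = mex{0,2,0,2} = 1
G(11) = mex{1,0,1,0,0} = 2
G(12) = mex{2,1,2,1,1} = 0
G(13) = mex{0,2,0,2,2} = 1
G(14) = mex{1,0,1,0,0} = 2
G(15) = mex{2,1,2,1,1} = 0
G(16) = mex{0,2,0,2,2} = 1
G(17) = mex{1,0,1,0,0} = 2
G(18) = mex{2,1,2,1,1} = 0
G(19) = mex{0,2,0,2,2} = 1
G(20) = mex{1,0,1,0,0} = 2
G(21) = mex{2,1,2,1,1} = 0
G(22) = mex{0,2,0,2,2} = 1
G(23) = mex{1,0,1,0,0} = 2
G(24) = mex{2,1,2,1,1} = 0
G(25) = mex{0,2,0,2,2} = 1
G(26) = mex{1,0,1,0,0} = 2
G(27) = mex{2,1,2,1,1} = 0
G(28) = mex{0,2,0,2,2} = 1
G(29) = mex{1,0,1,0,0} = 2
P-positions are exactly the n with G(n) = 0.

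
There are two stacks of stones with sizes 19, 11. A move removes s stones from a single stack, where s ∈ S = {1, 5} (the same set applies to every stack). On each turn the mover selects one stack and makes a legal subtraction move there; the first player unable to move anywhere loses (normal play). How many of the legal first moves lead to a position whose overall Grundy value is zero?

0

All stacks use S = {1, 5}:
G(0) = 0
G(1) = mex{0} = 1
G(2) = mex{1} = 0
G(3) = mex{0} = 1
G(4) = mex{1} = 0
G(5) = mex{0,0} = 1
G(6) = mex{1,1} = 0
G(7) = mex{0,0} = 1
G(8) = mex{1,1} = 0
G(9) = mex{0,0} = 1
G(10) = mex{1,1} = 0
G(11) = mex{0,0} = 1
G(12) = mex{1,1} = 0
G(13) = mex{0,0} = 1
G(14) = mex{1,1} = 0
G(15) = mex{0,0} = 1
G(16) = mex{1,1} = 0
G(17) = mex{0,0} = 1
G(18) = mex{1,1} = 0
G(19) = mex{0,0} = 1
Stack A: G(19) = 1.
Stack B: G(11) = 1.
Combined Grundy value = 1 ⊕ 1 = 0.
A winning move leaves total XOR = 0, i.e. changes one component's Grundy value g to g ⊕ X where X is the current total.
Stack A: target g' = 1⊕0 = 1, but every legal move changes the Grundy value (mex property), so 0 moves.
Stack B: target g' = 1⊕0 = 1, but every legal move changes the Grundy value (mex property), so 0 moves.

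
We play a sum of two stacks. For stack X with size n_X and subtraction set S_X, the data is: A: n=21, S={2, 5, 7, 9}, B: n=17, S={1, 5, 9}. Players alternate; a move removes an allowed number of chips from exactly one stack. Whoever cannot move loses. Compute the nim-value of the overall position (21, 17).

2

Stack A, S = {2, 5, 7, 9}:
n :  0  1  2  3  4  5  6  7  8  9 10 11 12 13 14 15 16 17 18 19 20 21
G :  0  0  1  1  0  2  1  3  2  2  3  3  0  4  1  0  0  1  1  2  2  3
G_A(21) = 3.
Stack B, S = {1, 5, 9}:
G(0) = 0
G(1) = mex{0} = 1
G(2) = mex{1} = 0
G(3) = mex{0} = 1
G(4) = mex{1} = 0
G(5) = mex{0,0} = 1
G(6) = mex{1,1} = 0
G(7) = mex{0,0} = 1
G(8) = mex{1,1} = 0
G(9) = mex{0,0,0} = 1
G(10) = mex{1,1,1} = 0
G(11) = mex{0,0,0} = 1
G(12) = mex{1,1,1} = 0
G(13) = mex{0,0,0} = 1
G(14) = mex{1,1,1} = 0
G(15) = mex{0,0,0} = 1
G(16) = mex{1,1,1} = 0
G(17) = mex{0,0,0} = 1
G_B(17) = 1.
Combined Grundy value = 3 ⊕ 1 = 2.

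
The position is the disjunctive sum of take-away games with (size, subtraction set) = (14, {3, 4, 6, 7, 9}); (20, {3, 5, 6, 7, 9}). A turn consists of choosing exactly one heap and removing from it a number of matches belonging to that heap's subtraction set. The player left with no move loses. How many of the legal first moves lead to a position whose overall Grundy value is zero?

Heap A, S = {3, 4, 6, 7, 9}:
G(0) = 0
G(1) = mex{} = 0
G(2) = mex{} = 0
G(3) = mex{0} = 1
G(4) = mex{0,0} = 1
G(5) = mex{0,0} = 1
G(6) = mex{1,0,0} = 2
G(7) = mex{1,1,0,0} = 2
G(8) = mex{1,1,0,0} = 2
G(9) = mex{2,1,1,0,0} = 3
G(10) = mex{2,2,1,1,0} = 3
G(11) = mex{2,2,1,1,0} = 3
G(12) = mex{3,2,2,1,1} = 0
G(13) = mex{3,3,2,2,1} = 0
G(14) = mex{3,3,2,2,1} = 0
G_A(14) = 0.
Heap B, S = {3, 5, 6, 7, 9}:
n :  0  1  2  3  4  5  6  7  8  9 10 11 12 13 14 15 16 17 18 19 20
G :  0  0  0  1  1  1  2  2  2  3  3  3  0  0  0  1  1  1  2  2  2
G_B(20) = 2.
Combined Grundy value = 0 ⊕ 2 = 2.
A winning move leaves total XOR = 0, i.e. changes one component's Grundy value g to g ⊕ X where X is the current total.
Heap A: need g' = 0⊕2 = 2. Options: 14−3→G=3, 14−4→G=3, 14−6→G=2, 14−7→G=2, 14−9→G=1. Hits: 2.
Heap B: need g' = 2⊕2 = 0. Options: 20−3→G=1, 20−5→G=1, 20−6→G=0, 20−7→G=0, 20−9→G=3. Hits: 2.

4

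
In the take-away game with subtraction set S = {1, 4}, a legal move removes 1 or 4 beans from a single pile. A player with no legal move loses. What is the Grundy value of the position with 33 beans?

n :  0  1  2  3  4  5  6  7  8  9 10 11 12 13 14 15 16 17 18 19 20 21 22 23 24 25 26 27 28 29 30 31 32 33
G :  0  1  0  1  2  0  1  0  1  2  0  1  0  1  2  0  1  0  1  2  0  1  0  1  2  0  1  0  1  2  0  1  0  1

1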